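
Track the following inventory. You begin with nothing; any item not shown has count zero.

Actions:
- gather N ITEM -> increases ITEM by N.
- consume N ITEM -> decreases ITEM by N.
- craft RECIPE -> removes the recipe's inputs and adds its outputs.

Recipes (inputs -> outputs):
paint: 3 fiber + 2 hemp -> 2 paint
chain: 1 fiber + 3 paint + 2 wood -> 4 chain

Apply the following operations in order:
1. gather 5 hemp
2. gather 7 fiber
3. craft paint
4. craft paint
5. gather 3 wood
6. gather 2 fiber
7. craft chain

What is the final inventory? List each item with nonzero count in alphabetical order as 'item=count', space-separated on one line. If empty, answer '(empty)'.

After 1 (gather 5 hemp): hemp=5
After 2 (gather 7 fiber): fiber=7 hemp=5
After 3 (craft paint): fiber=4 hemp=3 paint=2
After 4 (craft paint): fiber=1 hemp=1 paint=4
After 5 (gather 3 wood): fiber=1 hemp=1 paint=4 wood=3
After 6 (gather 2 fiber): fiber=3 hemp=1 paint=4 wood=3
After 7 (craft chain): chain=4 fiber=2 hemp=1 paint=1 wood=1

Answer: chain=4 fiber=2 hemp=1 paint=1 wood=1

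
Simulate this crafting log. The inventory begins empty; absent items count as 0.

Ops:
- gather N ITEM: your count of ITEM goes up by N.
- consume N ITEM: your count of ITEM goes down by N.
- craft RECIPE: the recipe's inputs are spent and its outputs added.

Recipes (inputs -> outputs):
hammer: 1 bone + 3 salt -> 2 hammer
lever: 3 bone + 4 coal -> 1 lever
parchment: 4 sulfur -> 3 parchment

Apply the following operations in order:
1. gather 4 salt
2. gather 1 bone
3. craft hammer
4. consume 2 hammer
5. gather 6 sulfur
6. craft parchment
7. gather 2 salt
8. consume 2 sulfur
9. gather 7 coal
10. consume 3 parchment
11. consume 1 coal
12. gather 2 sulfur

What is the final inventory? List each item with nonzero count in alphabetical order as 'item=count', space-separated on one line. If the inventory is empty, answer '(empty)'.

Answer: coal=6 salt=3 sulfur=2

Derivation:
After 1 (gather 4 salt): salt=4
After 2 (gather 1 bone): bone=1 salt=4
After 3 (craft hammer): hammer=2 salt=1
After 4 (consume 2 hammer): salt=1
After 5 (gather 6 sulfur): salt=1 sulfur=6
After 6 (craft parchment): parchment=3 salt=1 sulfur=2
After 7 (gather 2 salt): parchment=3 salt=3 sulfur=2
After 8 (consume 2 sulfur): parchment=3 salt=3
After 9 (gather 7 coal): coal=7 parchment=3 salt=3
After 10 (consume 3 parchment): coal=7 salt=3
After 11 (consume 1 coal): coal=6 salt=3
After 12 (gather 2 sulfur): coal=6 salt=3 sulfur=2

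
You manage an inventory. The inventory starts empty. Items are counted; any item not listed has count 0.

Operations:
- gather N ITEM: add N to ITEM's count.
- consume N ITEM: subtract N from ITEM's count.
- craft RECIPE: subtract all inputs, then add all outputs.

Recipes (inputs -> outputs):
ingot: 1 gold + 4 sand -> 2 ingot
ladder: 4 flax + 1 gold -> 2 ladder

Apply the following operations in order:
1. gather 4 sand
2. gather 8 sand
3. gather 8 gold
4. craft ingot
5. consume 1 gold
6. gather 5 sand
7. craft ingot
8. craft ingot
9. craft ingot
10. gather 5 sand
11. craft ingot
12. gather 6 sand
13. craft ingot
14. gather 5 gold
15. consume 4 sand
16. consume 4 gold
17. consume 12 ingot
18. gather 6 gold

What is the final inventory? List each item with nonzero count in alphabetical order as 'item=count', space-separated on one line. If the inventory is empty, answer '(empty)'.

Answer: gold=8

Derivation:
After 1 (gather 4 sand): sand=4
After 2 (gather 8 sand): sand=12
After 3 (gather 8 gold): gold=8 sand=12
After 4 (craft ingot): gold=7 ingot=2 sand=8
After 5 (consume 1 gold): gold=6 ingot=2 sand=8
After 6 (gather 5 sand): gold=6 ingot=2 sand=13
After 7 (craft ingot): gold=5 ingot=4 sand=9
After 8 (craft ingot): gold=4 ingot=6 sand=5
After 9 (craft ingot): gold=3 ingot=8 sand=1
After 10 (gather 5 sand): gold=3 ingot=8 sand=6
After 11 (craft ingot): gold=2 ingot=10 sand=2
After 12 (gather 6 sand): gold=2 ingot=10 sand=8
After 13 (craft ingot): gold=1 ingot=12 sand=4
After 14 (gather 5 gold): gold=6 ingot=12 sand=4
After 15 (consume 4 sand): gold=6 ingot=12
After 16 (consume 4 gold): gold=2 ingot=12
After 17 (consume 12 ingot): gold=2
After 18 (gather 6 gold): gold=8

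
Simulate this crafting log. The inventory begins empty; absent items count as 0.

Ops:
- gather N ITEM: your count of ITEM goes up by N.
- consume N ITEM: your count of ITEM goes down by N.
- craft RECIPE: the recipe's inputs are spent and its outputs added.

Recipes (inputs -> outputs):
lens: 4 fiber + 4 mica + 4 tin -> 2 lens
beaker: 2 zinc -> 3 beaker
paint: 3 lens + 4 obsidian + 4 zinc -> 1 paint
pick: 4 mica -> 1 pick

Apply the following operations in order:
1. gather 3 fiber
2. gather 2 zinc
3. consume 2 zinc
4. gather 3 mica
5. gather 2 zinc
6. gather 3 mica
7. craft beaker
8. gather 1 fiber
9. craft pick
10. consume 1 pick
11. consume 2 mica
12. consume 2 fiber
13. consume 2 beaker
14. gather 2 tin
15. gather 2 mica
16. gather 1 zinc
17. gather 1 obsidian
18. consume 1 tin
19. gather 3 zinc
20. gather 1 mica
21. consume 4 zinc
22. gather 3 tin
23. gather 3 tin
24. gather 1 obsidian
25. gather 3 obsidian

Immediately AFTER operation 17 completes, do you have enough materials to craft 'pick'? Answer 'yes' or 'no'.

Answer: no

Derivation:
After 1 (gather 3 fiber): fiber=3
After 2 (gather 2 zinc): fiber=3 zinc=2
After 3 (consume 2 zinc): fiber=3
After 4 (gather 3 mica): fiber=3 mica=3
After 5 (gather 2 zinc): fiber=3 mica=3 zinc=2
After 6 (gather 3 mica): fiber=3 mica=6 zinc=2
After 7 (craft beaker): beaker=3 fiber=3 mica=6
After 8 (gather 1 fiber): beaker=3 fiber=4 mica=6
After 9 (craft pick): beaker=3 fiber=4 mica=2 pick=1
After 10 (consume 1 pick): beaker=3 fiber=4 mica=2
After 11 (consume 2 mica): beaker=3 fiber=4
After 12 (consume 2 fiber): beaker=3 fiber=2
After 13 (consume 2 beaker): beaker=1 fiber=2
After 14 (gather 2 tin): beaker=1 fiber=2 tin=2
After 15 (gather 2 mica): beaker=1 fiber=2 mica=2 tin=2
After 16 (gather 1 zinc): beaker=1 fiber=2 mica=2 tin=2 zinc=1
After 17 (gather 1 obsidian): beaker=1 fiber=2 mica=2 obsidian=1 tin=2 zinc=1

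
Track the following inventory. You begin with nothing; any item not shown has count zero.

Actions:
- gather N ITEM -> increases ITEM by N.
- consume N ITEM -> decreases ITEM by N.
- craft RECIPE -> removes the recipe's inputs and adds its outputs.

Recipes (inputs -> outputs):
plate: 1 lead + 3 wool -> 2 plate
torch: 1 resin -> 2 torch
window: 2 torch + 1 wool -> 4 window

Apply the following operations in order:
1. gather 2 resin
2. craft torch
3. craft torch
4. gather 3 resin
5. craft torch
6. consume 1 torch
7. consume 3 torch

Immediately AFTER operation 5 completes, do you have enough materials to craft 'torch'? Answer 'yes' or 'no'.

Answer: yes

Derivation:
After 1 (gather 2 resin): resin=2
After 2 (craft torch): resin=1 torch=2
After 3 (craft torch): torch=4
After 4 (gather 3 resin): resin=3 torch=4
After 5 (craft torch): resin=2 torch=6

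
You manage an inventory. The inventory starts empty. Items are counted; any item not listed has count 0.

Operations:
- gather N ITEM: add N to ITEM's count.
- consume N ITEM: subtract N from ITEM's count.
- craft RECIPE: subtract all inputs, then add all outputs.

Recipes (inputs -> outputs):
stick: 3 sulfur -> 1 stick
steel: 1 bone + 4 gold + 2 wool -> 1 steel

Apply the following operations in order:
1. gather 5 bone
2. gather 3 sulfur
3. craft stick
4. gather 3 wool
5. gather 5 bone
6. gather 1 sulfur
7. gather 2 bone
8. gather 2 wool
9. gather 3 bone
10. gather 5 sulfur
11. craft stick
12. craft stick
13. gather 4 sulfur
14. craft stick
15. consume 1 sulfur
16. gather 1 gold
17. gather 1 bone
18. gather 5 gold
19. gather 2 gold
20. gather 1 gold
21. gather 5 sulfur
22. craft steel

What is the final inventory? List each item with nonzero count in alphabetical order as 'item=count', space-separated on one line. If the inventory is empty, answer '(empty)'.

After 1 (gather 5 bone): bone=5
After 2 (gather 3 sulfur): bone=5 sulfur=3
After 3 (craft stick): bone=5 stick=1
After 4 (gather 3 wool): bone=5 stick=1 wool=3
After 5 (gather 5 bone): bone=10 stick=1 wool=3
After 6 (gather 1 sulfur): bone=10 stick=1 sulfur=1 wool=3
After 7 (gather 2 bone): bone=12 stick=1 sulfur=1 wool=3
After 8 (gather 2 wool): bone=12 stick=1 sulfur=1 wool=5
After 9 (gather 3 bone): bone=15 stick=1 sulfur=1 wool=5
After 10 (gather 5 sulfur): bone=15 stick=1 sulfur=6 wool=5
After 11 (craft stick): bone=15 stick=2 sulfur=3 wool=5
After 12 (craft stick): bone=15 stick=3 wool=5
After 13 (gather 4 sulfur): bone=15 stick=3 sulfur=4 wool=5
After 14 (craft stick): bone=15 stick=4 sulfur=1 wool=5
After 15 (consume 1 sulfur): bone=15 stick=4 wool=5
After 16 (gather 1 gold): bone=15 gold=1 stick=4 wool=5
After 17 (gather 1 bone): bone=16 gold=1 stick=4 wool=5
After 18 (gather 5 gold): bone=16 gold=6 stick=4 wool=5
After 19 (gather 2 gold): bone=16 gold=8 stick=4 wool=5
After 20 (gather 1 gold): bone=16 gold=9 stick=4 wool=5
After 21 (gather 5 sulfur): bone=16 gold=9 stick=4 sulfur=5 wool=5
After 22 (craft steel): bone=15 gold=5 steel=1 stick=4 sulfur=5 wool=3

Answer: bone=15 gold=5 steel=1 stick=4 sulfur=5 wool=3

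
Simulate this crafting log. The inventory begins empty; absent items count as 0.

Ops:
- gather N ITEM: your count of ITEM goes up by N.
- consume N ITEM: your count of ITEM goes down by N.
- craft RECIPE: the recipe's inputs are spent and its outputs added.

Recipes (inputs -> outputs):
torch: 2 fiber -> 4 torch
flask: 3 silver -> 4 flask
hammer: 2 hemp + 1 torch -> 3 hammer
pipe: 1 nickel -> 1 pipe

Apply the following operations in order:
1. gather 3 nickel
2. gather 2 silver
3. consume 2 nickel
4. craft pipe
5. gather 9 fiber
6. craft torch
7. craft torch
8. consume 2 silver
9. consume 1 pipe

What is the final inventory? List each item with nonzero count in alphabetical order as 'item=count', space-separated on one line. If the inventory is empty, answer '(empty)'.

After 1 (gather 3 nickel): nickel=3
After 2 (gather 2 silver): nickel=3 silver=2
After 3 (consume 2 nickel): nickel=1 silver=2
After 4 (craft pipe): pipe=1 silver=2
After 5 (gather 9 fiber): fiber=9 pipe=1 silver=2
After 6 (craft torch): fiber=7 pipe=1 silver=2 torch=4
After 7 (craft torch): fiber=5 pipe=1 silver=2 torch=8
After 8 (consume 2 silver): fiber=5 pipe=1 torch=8
After 9 (consume 1 pipe): fiber=5 torch=8

Answer: fiber=5 torch=8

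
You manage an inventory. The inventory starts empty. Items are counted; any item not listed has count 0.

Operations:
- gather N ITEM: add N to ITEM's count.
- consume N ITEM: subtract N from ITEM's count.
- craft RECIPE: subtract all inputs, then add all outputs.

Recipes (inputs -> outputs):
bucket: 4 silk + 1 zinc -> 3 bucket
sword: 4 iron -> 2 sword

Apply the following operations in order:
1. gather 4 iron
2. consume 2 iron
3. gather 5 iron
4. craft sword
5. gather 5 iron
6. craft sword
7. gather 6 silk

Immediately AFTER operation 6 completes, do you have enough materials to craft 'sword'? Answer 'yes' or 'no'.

Answer: yes

Derivation:
After 1 (gather 4 iron): iron=4
After 2 (consume 2 iron): iron=2
After 3 (gather 5 iron): iron=7
After 4 (craft sword): iron=3 sword=2
After 5 (gather 5 iron): iron=8 sword=2
After 6 (craft sword): iron=4 sword=4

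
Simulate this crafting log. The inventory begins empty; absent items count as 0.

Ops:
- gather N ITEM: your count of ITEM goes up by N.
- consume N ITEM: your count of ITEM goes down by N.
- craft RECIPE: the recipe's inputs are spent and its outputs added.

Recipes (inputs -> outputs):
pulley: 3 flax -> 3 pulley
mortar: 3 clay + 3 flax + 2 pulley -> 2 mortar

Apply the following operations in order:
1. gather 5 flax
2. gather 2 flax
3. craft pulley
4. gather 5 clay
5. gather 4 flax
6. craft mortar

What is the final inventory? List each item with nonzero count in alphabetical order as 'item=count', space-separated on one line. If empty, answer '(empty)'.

After 1 (gather 5 flax): flax=5
After 2 (gather 2 flax): flax=7
After 3 (craft pulley): flax=4 pulley=3
After 4 (gather 5 clay): clay=5 flax=4 pulley=3
After 5 (gather 4 flax): clay=5 flax=8 pulley=3
After 6 (craft mortar): clay=2 flax=5 mortar=2 pulley=1

Answer: clay=2 flax=5 mortar=2 pulley=1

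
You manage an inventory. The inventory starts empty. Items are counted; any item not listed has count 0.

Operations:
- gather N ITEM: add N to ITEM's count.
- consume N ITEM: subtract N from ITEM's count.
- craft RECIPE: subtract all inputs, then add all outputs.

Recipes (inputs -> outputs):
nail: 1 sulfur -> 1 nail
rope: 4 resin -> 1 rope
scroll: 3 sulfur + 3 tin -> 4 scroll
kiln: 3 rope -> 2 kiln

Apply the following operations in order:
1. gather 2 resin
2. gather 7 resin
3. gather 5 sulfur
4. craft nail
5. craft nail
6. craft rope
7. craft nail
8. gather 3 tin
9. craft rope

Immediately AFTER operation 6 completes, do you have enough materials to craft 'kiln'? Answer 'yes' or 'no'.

Answer: no

Derivation:
After 1 (gather 2 resin): resin=2
After 2 (gather 7 resin): resin=9
After 3 (gather 5 sulfur): resin=9 sulfur=5
After 4 (craft nail): nail=1 resin=9 sulfur=4
After 5 (craft nail): nail=2 resin=9 sulfur=3
After 6 (craft rope): nail=2 resin=5 rope=1 sulfur=3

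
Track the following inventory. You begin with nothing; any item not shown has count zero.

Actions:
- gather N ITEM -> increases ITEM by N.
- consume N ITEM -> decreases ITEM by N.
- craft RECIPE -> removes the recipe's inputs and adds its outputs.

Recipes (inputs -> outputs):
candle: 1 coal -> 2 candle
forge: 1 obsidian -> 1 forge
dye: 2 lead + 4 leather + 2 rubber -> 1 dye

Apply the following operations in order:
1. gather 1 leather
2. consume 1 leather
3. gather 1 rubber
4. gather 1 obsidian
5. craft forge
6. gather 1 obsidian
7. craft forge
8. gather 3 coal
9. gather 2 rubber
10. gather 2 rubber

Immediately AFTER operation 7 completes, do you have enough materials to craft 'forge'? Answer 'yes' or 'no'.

Answer: no

Derivation:
After 1 (gather 1 leather): leather=1
After 2 (consume 1 leather): (empty)
After 3 (gather 1 rubber): rubber=1
After 4 (gather 1 obsidian): obsidian=1 rubber=1
After 5 (craft forge): forge=1 rubber=1
After 6 (gather 1 obsidian): forge=1 obsidian=1 rubber=1
After 7 (craft forge): forge=2 rubber=1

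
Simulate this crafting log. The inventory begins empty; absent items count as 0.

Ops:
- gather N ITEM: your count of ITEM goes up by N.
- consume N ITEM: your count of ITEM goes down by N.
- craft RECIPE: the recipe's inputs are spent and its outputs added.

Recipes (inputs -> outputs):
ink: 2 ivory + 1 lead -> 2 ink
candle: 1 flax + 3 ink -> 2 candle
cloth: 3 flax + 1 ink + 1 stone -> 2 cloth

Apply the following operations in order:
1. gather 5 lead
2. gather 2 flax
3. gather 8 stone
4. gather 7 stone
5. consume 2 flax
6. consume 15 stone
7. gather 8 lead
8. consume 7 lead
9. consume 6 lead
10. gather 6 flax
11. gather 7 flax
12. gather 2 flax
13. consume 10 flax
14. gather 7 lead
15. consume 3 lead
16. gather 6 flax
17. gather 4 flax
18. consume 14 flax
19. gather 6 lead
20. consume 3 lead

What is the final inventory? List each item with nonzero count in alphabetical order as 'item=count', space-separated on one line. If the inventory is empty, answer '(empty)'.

After 1 (gather 5 lead): lead=5
After 2 (gather 2 flax): flax=2 lead=5
After 3 (gather 8 stone): flax=2 lead=5 stone=8
After 4 (gather 7 stone): flax=2 lead=5 stone=15
After 5 (consume 2 flax): lead=5 stone=15
After 6 (consume 15 stone): lead=5
After 7 (gather 8 lead): lead=13
After 8 (consume 7 lead): lead=6
After 9 (consume 6 lead): (empty)
After 10 (gather 6 flax): flax=6
After 11 (gather 7 flax): flax=13
After 12 (gather 2 flax): flax=15
After 13 (consume 10 flax): flax=5
After 14 (gather 7 lead): flax=5 lead=7
After 15 (consume 3 lead): flax=5 lead=4
After 16 (gather 6 flax): flax=11 lead=4
After 17 (gather 4 flax): flax=15 lead=4
After 18 (consume 14 flax): flax=1 lead=4
After 19 (gather 6 lead): flax=1 lead=10
After 20 (consume 3 lead): flax=1 lead=7

Answer: flax=1 lead=7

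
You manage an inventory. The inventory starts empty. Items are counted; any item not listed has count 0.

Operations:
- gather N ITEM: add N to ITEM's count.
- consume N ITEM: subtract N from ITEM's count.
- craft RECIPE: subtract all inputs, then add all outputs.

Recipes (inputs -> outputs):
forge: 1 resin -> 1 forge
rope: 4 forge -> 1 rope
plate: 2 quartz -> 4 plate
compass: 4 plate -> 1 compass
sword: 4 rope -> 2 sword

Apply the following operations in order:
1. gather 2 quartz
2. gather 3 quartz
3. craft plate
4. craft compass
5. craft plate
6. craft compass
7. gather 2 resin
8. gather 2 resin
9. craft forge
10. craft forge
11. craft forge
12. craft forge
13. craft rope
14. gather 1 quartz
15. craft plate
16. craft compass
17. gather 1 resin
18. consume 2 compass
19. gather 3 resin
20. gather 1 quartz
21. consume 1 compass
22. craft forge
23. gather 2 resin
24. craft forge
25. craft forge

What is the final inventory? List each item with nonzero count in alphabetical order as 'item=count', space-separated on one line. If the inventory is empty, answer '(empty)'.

After 1 (gather 2 quartz): quartz=2
After 2 (gather 3 quartz): quartz=5
After 3 (craft plate): plate=4 quartz=3
After 4 (craft compass): compass=1 quartz=3
After 5 (craft plate): compass=1 plate=4 quartz=1
After 6 (craft compass): compass=2 quartz=1
After 7 (gather 2 resin): compass=2 quartz=1 resin=2
After 8 (gather 2 resin): compass=2 quartz=1 resin=4
After 9 (craft forge): compass=2 forge=1 quartz=1 resin=3
After 10 (craft forge): compass=2 forge=2 quartz=1 resin=2
After 11 (craft forge): compass=2 forge=3 quartz=1 resin=1
After 12 (craft forge): compass=2 forge=4 quartz=1
After 13 (craft rope): compass=2 quartz=1 rope=1
After 14 (gather 1 quartz): compass=2 quartz=2 rope=1
After 15 (craft plate): compass=2 plate=4 rope=1
After 16 (craft compass): compass=3 rope=1
After 17 (gather 1 resin): compass=3 resin=1 rope=1
After 18 (consume 2 compass): compass=1 resin=1 rope=1
After 19 (gather 3 resin): compass=1 resin=4 rope=1
After 20 (gather 1 quartz): compass=1 quartz=1 resin=4 rope=1
After 21 (consume 1 compass): quartz=1 resin=4 rope=1
After 22 (craft forge): forge=1 quartz=1 resin=3 rope=1
After 23 (gather 2 resin): forge=1 quartz=1 resin=5 rope=1
After 24 (craft forge): forge=2 quartz=1 resin=4 rope=1
After 25 (craft forge): forge=3 quartz=1 resin=3 rope=1

Answer: forge=3 quartz=1 resin=3 rope=1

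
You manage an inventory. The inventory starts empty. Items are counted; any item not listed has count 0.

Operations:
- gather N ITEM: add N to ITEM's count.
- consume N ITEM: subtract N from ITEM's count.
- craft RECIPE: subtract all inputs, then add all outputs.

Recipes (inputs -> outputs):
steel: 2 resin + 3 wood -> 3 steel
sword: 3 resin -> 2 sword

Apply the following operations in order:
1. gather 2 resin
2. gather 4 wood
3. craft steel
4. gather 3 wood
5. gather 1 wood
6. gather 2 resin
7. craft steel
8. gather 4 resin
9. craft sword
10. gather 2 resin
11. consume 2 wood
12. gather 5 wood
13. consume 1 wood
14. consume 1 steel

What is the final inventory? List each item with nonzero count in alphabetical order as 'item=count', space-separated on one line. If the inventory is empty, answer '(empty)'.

Answer: resin=3 steel=5 sword=2 wood=4

Derivation:
After 1 (gather 2 resin): resin=2
After 2 (gather 4 wood): resin=2 wood=4
After 3 (craft steel): steel=3 wood=1
After 4 (gather 3 wood): steel=3 wood=4
After 5 (gather 1 wood): steel=3 wood=5
After 6 (gather 2 resin): resin=2 steel=3 wood=5
After 7 (craft steel): steel=6 wood=2
After 8 (gather 4 resin): resin=4 steel=6 wood=2
After 9 (craft sword): resin=1 steel=6 sword=2 wood=2
After 10 (gather 2 resin): resin=3 steel=6 sword=2 wood=2
After 11 (consume 2 wood): resin=3 steel=6 sword=2
After 12 (gather 5 wood): resin=3 steel=6 sword=2 wood=5
After 13 (consume 1 wood): resin=3 steel=6 sword=2 wood=4
After 14 (consume 1 steel): resin=3 steel=5 sword=2 wood=4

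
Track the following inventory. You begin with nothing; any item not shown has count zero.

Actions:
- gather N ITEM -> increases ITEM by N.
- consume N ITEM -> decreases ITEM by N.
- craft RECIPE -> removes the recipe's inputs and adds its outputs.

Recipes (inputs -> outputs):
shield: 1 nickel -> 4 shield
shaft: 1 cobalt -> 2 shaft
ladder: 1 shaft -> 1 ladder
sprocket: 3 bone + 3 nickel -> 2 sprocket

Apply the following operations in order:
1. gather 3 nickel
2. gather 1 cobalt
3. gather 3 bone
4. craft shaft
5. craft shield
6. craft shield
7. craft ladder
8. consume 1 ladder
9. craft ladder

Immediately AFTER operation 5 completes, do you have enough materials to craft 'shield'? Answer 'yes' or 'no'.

Answer: yes

Derivation:
After 1 (gather 3 nickel): nickel=3
After 2 (gather 1 cobalt): cobalt=1 nickel=3
After 3 (gather 3 bone): bone=3 cobalt=1 nickel=3
After 4 (craft shaft): bone=3 nickel=3 shaft=2
After 5 (craft shield): bone=3 nickel=2 shaft=2 shield=4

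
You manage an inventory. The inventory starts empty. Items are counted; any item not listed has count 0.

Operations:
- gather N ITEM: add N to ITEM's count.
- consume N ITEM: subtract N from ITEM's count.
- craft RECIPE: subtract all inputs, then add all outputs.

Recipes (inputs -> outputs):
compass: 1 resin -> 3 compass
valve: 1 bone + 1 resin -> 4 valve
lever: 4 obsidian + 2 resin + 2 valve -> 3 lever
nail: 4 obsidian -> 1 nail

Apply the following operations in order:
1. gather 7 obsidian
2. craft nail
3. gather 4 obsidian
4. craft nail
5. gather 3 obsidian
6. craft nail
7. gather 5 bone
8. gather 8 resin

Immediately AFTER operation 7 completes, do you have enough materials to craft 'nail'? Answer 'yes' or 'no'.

Answer: no

Derivation:
After 1 (gather 7 obsidian): obsidian=7
After 2 (craft nail): nail=1 obsidian=3
After 3 (gather 4 obsidian): nail=1 obsidian=7
After 4 (craft nail): nail=2 obsidian=3
After 5 (gather 3 obsidian): nail=2 obsidian=6
After 6 (craft nail): nail=3 obsidian=2
After 7 (gather 5 bone): bone=5 nail=3 obsidian=2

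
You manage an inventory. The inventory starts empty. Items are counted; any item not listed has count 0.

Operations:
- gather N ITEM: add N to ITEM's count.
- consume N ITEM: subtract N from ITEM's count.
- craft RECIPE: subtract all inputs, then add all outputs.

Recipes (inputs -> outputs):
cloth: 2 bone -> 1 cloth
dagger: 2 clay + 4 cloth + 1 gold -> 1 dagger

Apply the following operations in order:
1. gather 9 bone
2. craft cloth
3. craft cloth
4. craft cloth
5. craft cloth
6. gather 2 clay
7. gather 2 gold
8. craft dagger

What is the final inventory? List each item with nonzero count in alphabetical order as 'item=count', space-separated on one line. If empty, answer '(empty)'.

Answer: bone=1 dagger=1 gold=1

Derivation:
After 1 (gather 9 bone): bone=9
After 2 (craft cloth): bone=7 cloth=1
After 3 (craft cloth): bone=5 cloth=2
After 4 (craft cloth): bone=3 cloth=3
After 5 (craft cloth): bone=1 cloth=4
After 6 (gather 2 clay): bone=1 clay=2 cloth=4
After 7 (gather 2 gold): bone=1 clay=2 cloth=4 gold=2
After 8 (craft dagger): bone=1 dagger=1 gold=1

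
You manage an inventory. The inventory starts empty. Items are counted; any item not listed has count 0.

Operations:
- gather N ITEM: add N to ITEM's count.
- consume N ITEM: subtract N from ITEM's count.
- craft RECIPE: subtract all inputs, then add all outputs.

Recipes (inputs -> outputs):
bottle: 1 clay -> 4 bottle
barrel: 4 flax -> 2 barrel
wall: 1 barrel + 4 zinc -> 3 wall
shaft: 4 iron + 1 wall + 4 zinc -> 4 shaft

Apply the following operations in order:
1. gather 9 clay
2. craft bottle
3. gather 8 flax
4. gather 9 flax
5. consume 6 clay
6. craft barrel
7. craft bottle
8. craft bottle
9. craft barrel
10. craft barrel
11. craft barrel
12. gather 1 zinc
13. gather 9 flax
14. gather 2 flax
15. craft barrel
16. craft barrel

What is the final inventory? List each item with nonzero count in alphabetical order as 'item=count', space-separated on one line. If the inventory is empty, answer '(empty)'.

After 1 (gather 9 clay): clay=9
After 2 (craft bottle): bottle=4 clay=8
After 3 (gather 8 flax): bottle=4 clay=8 flax=8
After 4 (gather 9 flax): bottle=4 clay=8 flax=17
After 5 (consume 6 clay): bottle=4 clay=2 flax=17
After 6 (craft barrel): barrel=2 bottle=4 clay=2 flax=13
After 7 (craft bottle): barrel=2 bottle=8 clay=1 flax=13
After 8 (craft bottle): barrel=2 bottle=12 flax=13
After 9 (craft barrel): barrel=4 bottle=12 flax=9
After 10 (craft barrel): barrel=6 bottle=12 flax=5
After 11 (craft barrel): barrel=8 bottle=12 flax=1
After 12 (gather 1 zinc): barrel=8 bottle=12 flax=1 zinc=1
After 13 (gather 9 flax): barrel=8 bottle=12 flax=10 zinc=1
After 14 (gather 2 flax): barrel=8 bottle=12 flax=12 zinc=1
After 15 (craft barrel): barrel=10 bottle=12 flax=8 zinc=1
After 16 (craft barrel): barrel=12 bottle=12 flax=4 zinc=1

Answer: barrel=12 bottle=12 flax=4 zinc=1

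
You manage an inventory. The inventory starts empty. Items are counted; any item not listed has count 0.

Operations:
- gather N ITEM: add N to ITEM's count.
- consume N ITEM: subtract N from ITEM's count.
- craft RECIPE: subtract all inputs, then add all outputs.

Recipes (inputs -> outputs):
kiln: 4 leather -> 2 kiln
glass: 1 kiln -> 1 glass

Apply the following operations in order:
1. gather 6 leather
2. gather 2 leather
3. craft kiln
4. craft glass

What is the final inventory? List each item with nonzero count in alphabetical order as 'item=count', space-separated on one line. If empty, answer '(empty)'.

Answer: glass=1 kiln=1 leather=4

Derivation:
After 1 (gather 6 leather): leather=6
After 2 (gather 2 leather): leather=8
After 3 (craft kiln): kiln=2 leather=4
After 4 (craft glass): glass=1 kiln=1 leather=4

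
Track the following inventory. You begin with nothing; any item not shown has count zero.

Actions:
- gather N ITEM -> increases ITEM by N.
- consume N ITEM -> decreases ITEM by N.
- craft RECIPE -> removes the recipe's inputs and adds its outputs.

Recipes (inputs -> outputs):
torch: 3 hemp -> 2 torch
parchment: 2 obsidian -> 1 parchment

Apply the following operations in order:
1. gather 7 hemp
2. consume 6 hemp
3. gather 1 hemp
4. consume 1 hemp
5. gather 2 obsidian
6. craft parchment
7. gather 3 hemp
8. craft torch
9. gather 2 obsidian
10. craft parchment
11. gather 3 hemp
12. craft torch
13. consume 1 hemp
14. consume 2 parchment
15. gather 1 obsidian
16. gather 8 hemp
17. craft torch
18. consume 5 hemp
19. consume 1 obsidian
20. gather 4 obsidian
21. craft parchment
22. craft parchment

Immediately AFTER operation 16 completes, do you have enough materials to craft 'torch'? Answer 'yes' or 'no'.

Answer: yes

Derivation:
After 1 (gather 7 hemp): hemp=7
After 2 (consume 6 hemp): hemp=1
After 3 (gather 1 hemp): hemp=2
After 4 (consume 1 hemp): hemp=1
After 5 (gather 2 obsidian): hemp=1 obsidian=2
After 6 (craft parchment): hemp=1 parchment=1
After 7 (gather 3 hemp): hemp=4 parchment=1
After 8 (craft torch): hemp=1 parchment=1 torch=2
After 9 (gather 2 obsidian): hemp=1 obsidian=2 parchment=1 torch=2
After 10 (craft parchment): hemp=1 parchment=2 torch=2
After 11 (gather 3 hemp): hemp=4 parchment=2 torch=2
After 12 (craft torch): hemp=1 parchment=2 torch=4
After 13 (consume 1 hemp): parchment=2 torch=4
After 14 (consume 2 parchment): torch=4
After 15 (gather 1 obsidian): obsidian=1 torch=4
After 16 (gather 8 hemp): hemp=8 obsidian=1 torch=4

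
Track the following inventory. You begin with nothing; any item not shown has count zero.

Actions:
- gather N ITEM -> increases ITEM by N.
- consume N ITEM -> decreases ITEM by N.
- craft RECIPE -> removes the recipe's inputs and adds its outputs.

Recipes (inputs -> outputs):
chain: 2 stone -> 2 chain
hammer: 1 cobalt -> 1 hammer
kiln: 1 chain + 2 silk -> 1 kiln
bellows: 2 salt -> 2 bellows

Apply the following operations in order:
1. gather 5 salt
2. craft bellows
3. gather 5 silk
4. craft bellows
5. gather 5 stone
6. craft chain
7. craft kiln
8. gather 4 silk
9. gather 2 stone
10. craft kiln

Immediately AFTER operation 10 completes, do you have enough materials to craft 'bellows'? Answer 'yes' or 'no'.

After 1 (gather 5 salt): salt=5
After 2 (craft bellows): bellows=2 salt=3
After 3 (gather 5 silk): bellows=2 salt=3 silk=5
After 4 (craft bellows): bellows=4 salt=1 silk=5
After 5 (gather 5 stone): bellows=4 salt=1 silk=5 stone=5
After 6 (craft chain): bellows=4 chain=2 salt=1 silk=5 stone=3
After 7 (craft kiln): bellows=4 chain=1 kiln=1 salt=1 silk=3 stone=3
After 8 (gather 4 silk): bellows=4 chain=1 kiln=1 salt=1 silk=7 stone=3
After 9 (gather 2 stone): bellows=4 chain=1 kiln=1 salt=1 silk=7 stone=5
After 10 (craft kiln): bellows=4 kiln=2 salt=1 silk=5 stone=5

Answer: no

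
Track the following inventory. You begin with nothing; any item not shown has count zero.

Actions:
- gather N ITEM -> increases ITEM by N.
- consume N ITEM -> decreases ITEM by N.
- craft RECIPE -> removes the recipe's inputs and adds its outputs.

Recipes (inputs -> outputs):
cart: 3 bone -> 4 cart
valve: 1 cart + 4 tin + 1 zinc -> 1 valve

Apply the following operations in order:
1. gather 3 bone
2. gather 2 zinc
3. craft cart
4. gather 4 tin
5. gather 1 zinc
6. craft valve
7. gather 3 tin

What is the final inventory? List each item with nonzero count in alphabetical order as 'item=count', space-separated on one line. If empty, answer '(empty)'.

Answer: cart=3 tin=3 valve=1 zinc=2

Derivation:
After 1 (gather 3 bone): bone=3
After 2 (gather 2 zinc): bone=3 zinc=2
After 3 (craft cart): cart=4 zinc=2
After 4 (gather 4 tin): cart=4 tin=4 zinc=2
After 5 (gather 1 zinc): cart=4 tin=4 zinc=3
After 6 (craft valve): cart=3 valve=1 zinc=2
After 7 (gather 3 tin): cart=3 tin=3 valve=1 zinc=2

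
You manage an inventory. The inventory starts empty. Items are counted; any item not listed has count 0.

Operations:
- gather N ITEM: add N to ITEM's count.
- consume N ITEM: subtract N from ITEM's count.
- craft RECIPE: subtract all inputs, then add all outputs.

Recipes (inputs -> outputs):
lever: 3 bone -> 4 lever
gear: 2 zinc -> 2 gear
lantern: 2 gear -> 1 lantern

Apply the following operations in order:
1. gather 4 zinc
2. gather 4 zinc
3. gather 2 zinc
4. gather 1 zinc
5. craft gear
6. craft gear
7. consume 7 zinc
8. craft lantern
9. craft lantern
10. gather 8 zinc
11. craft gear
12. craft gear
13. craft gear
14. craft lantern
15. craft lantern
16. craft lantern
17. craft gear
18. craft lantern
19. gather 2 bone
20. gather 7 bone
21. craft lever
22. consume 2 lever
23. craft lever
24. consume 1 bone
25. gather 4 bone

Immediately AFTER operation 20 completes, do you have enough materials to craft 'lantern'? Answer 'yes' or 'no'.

Answer: no

Derivation:
After 1 (gather 4 zinc): zinc=4
After 2 (gather 4 zinc): zinc=8
After 3 (gather 2 zinc): zinc=10
After 4 (gather 1 zinc): zinc=11
After 5 (craft gear): gear=2 zinc=9
After 6 (craft gear): gear=4 zinc=7
After 7 (consume 7 zinc): gear=4
After 8 (craft lantern): gear=2 lantern=1
After 9 (craft lantern): lantern=2
After 10 (gather 8 zinc): lantern=2 zinc=8
After 11 (craft gear): gear=2 lantern=2 zinc=6
After 12 (craft gear): gear=4 lantern=2 zinc=4
After 13 (craft gear): gear=6 lantern=2 zinc=2
After 14 (craft lantern): gear=4 lantern=3 zinc=2
After 15 (craft lantern): gear=2 lantern=4 zinc=2
After 16 (craft lantern): lantern=5 zinc=2
After 17 (craft gear): gear=2 lantern=5
After 18 (craft lantern): lantern=6
After 19 (gather 2 bone): bone=2 lantern=6
After 20 (gather 7 bone): bone=9 lantern=6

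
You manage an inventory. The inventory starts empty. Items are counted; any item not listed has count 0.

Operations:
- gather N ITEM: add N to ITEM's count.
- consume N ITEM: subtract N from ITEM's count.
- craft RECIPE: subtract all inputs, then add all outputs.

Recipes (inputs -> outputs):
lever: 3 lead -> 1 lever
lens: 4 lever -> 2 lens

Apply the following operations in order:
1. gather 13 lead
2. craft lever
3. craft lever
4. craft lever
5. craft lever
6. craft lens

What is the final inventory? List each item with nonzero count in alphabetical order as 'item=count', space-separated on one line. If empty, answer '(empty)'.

After 1 (gather 13 lead): lead=13
After 2 (craft lever): lead=10 lever=1
After 3 (craft lever): lead=7 lever=2
After 4 (craft lever): lead=4 lever=3
After 5 (craft lever): lead=1 lever=4
After 6 (craft lens): lead=1 lens=2

Answer: lead=1 lens=2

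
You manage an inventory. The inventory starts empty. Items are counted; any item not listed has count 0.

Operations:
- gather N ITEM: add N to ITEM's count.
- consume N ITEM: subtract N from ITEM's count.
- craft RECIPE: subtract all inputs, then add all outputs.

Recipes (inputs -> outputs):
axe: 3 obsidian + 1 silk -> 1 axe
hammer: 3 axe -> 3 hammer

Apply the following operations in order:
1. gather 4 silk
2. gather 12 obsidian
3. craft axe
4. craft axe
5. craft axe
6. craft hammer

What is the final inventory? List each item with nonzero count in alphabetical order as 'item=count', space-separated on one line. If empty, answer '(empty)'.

After 1 (gather 4 silk): silk=4
After 2 (gather 12 obsidian): obsidian=12 silk=4
After 3 (craft axe): axe=1 obsidian=9 silk=3
After 4 (craft axe): axe=2 obsidian=6 silk=2
After 5 (craft axe): axe=3 obsidian=3 silk=1
After 6 (craft hammer): hammer=3 obsidian=3 silk=1

Answer: hammer=3 obsidian=3 silk=1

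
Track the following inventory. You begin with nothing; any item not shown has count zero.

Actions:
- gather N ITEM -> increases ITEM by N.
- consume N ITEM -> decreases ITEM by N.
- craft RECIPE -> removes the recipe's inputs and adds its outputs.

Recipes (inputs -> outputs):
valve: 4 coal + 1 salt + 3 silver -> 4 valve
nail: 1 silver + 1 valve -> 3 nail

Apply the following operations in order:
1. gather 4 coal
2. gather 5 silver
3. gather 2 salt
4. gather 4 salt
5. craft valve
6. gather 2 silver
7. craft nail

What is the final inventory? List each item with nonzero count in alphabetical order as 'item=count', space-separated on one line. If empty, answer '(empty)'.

Answer: nail=3 salt=5 silver=3 valve=3

Derivation:
After 1 (gather 4 coal): coal=4
After 2 (gather 5 silver): coal=4 silver=5
After 3 (gather 2 salt): coal=4 salt=2 silver=5
After 4 (gather 4 salt): coal=4 salt=6 silver=5
After 5 (craft valve): salt=5 silver=2 valve=4
After 6 (gather 2 silver): salt=5 silver=4 valve=4
After 7 (craft nail): nail=3 salt=5 silver=3 valve=3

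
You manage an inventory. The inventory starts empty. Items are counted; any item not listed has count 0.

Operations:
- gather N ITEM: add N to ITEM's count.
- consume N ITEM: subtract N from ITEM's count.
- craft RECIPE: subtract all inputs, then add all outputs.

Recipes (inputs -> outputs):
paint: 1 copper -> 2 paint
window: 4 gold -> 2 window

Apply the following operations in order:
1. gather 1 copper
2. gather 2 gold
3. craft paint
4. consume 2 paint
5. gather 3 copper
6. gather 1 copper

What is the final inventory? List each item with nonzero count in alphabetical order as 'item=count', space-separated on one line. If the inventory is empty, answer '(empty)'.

Answer: copper=4 gold=2

Derivation:
After 1 (gather 1 copper): copper=1
After 2 (gather 2 gold): copper=1 gold=2
After 3 (craft paint): gold=2 paint=2
After 4 (consume 2 paint): gold=2
After 5 (gather 3 copper): copper=3 gold=2
After 6 (gather 1 copper): copper=4 gold=2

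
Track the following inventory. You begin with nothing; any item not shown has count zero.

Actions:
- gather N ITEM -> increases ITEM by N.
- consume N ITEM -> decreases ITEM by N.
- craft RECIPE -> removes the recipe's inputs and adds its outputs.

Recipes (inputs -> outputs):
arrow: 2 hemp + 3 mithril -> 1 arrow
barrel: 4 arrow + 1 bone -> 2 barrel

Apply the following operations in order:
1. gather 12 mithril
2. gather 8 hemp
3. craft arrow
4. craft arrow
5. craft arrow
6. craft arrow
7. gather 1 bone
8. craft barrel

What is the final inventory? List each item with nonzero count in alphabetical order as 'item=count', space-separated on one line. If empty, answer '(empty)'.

After 1 (gather 12 mithril): mithril=12
After 2 (gather 8 hemp): hemp=8 mithril=12
After 3 (craft arrow): arrow=1 hemp=6 mithril=9
After 4 (craft arrow): arrow=2 hemp=4 mithril=6
After 5 (craft arrow): arrow=3 hemp=2 mithril=3
After 6 (craft arrow): arrow=4
After 7 (gather 1 bone): arrow=4 bone=1
After 8 (craft barrel): barrel=2

Answer: barrel=2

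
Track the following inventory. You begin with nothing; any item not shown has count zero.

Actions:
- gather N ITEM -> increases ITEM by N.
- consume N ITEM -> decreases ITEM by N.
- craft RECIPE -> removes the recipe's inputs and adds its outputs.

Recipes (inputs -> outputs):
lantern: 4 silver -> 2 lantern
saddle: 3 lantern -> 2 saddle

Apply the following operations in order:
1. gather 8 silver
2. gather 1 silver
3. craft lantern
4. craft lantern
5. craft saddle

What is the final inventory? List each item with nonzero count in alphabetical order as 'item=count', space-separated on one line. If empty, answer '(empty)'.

After 1 (gather 8 silver): silver=8
After 2 (gather 1 silver): silver=9
After 3 (craft lantern): lantern=2 silver=5
After 4 (craft lantern): lantern=4 silver=1
After 5 (craft saddle): lantern=1 saddle=2 silver=1

Answer: lantern=1 saddle=2 silver=1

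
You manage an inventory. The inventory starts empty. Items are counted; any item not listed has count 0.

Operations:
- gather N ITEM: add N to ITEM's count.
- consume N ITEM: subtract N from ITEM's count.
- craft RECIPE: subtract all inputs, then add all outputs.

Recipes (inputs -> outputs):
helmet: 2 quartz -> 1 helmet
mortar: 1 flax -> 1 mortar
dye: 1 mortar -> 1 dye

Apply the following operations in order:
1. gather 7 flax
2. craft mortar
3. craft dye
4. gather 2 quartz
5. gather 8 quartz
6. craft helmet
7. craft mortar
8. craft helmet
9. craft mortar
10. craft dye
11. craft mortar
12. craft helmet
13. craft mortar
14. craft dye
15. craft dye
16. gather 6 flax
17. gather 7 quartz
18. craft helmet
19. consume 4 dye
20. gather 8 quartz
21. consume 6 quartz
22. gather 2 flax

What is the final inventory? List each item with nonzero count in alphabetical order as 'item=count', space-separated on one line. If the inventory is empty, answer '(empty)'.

After 1 (gather 7 flax): flax=7
After 2 (craft mortar): flax=6 mortar=1
After 3 (craft dye): dye=1 flax=6
After 4 (gather 2 quartz): dye=1 flax=6 quartz=2
After 5 (gather 8 quartz): dye=1 flax=6 quartz=10
After 6 (craft helmet): dye=1 flax=6 helmet=1 quartz=8
After 7 (craft mortar): dye=1 flax=5 helmet=1 mortar=1 quartz=8
After 8 (craft helmet): dye=1 flax=5 helmet=2 mortar=1 quartz=6
After 9 (craft mortar): dye=1 flax=4 helmet=2 mortar=2 quartz=6
After 10 (craft dye): dye=2 flax=4 helmet=2 mortar=1 quartz=6
After 11 (craft mortar): dye=2 flax=3 helmet=2 mortar=2 quartz=6
After 12 (craft helmet): dye=2 flax=3 helmet=3 mortar=2 quartz=4
After 13 (craft mortar): dye=2 flax=2 helmet=3 mortar=3 quartz=4
After 14 (craft dye): dye=3 flax=2 helmet=3 mortar=2 quartz=4
After 15 (craft dye): dye=4 flax=2 helmet=3 mortar=1 quartz=4
After 16 (gather 6 flax): dye=4 flax=8 helmet=3 mortar=1 quartz=4
After 17 (gather 7 quartz): dye=4 flax=8 helmet=3 mortar=1 quartz=11
After 18 (craft helmet): dye=4 flax=8 helmet=4 mortar=1 quartz=9
After 19 (consume 4 dye): flax=8 helmet=4 mortar=1 quartz=9
After 20 (gather 8 quartz): flax=8 helmet=4 mortar=1 quartz=17
After 21 (consume 6 quartz): flax=8 helmet=4 mortar=1 quartz=11
After 22 (gather 2 flax): flax=10 helmet=4 mortar=1 quartz=11

Answer: flax=10 helmet=4 mortar=1 quartz=11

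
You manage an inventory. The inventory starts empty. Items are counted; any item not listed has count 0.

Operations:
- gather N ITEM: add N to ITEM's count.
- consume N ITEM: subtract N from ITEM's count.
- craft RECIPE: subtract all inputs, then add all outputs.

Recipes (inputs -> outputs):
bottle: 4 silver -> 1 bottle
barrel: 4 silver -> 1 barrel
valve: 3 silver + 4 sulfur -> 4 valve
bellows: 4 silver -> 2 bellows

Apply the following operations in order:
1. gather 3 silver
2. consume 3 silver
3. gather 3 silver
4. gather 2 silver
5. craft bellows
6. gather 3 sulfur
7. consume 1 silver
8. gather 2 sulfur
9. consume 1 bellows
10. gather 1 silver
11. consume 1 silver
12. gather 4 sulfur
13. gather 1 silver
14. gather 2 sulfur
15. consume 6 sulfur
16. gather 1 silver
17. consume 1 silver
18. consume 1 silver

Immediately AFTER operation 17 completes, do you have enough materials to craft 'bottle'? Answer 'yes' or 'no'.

After 1 (gather 3 silver): silver=3
After 2 (consume 3 silver): (empty)
After 3 (gather 3 silver): silver=3
After 4 (gather 2 silver): silver=5
After 5 (craft bellows): bellows=2 silver=1
After 6 (gather 3 sulfur): bellows=2 silver=1 sulfur=3
After 7 (consume 1 silver): bellows=2 sulfur=3
After 8 (gather 2 sulfur): bellows=2 sulfur=5
After 9 (consume 1 bellows): bellows=1 sulfur=5
After 10 (gather 1 silver): bellows=1 silver=1 sulfur=5
After 11 (consume 1 silver): bellows=1 sulfur=5
After 12 (gather 4 sulfur): bellows=1 sulfur=9
After 13 (gather 1 silver): bellows=1 silver=1 sulfur=9
After 14 (gather 2 sulfur): bellows=1 silver=1 sulfur=11
After 15 (consume 6 sulfur): bellows=1 silver=1 sulfur=5
After 16 (gather 1 silver): bellows=1 silver=2 sulfur=5
After 17 (consume 1 silver): bellows=1 silver=1 sulfur=5

Answer: no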